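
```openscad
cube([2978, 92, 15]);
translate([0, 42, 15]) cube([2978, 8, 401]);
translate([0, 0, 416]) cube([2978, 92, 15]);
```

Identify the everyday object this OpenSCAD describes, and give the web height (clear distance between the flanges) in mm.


An I-beam. The web height is 401 mm.

Two wide flanges with a thin centred web — an I-beam. Overall 431 mm minus two 15 mm flanges gives a web of 431 − 2·15 = 401 mm.


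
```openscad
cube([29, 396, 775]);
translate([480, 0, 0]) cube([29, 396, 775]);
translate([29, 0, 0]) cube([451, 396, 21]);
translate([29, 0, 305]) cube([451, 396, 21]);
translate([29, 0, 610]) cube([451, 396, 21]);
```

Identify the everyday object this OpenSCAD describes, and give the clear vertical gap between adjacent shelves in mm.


A bookshelf. The clear shelf gap is 284 mm.

Two tall side panels with 3 horizontal boards between them — a bookshelf. The first two shelf undersides are at z = 0 and z = 305; with shelf thickness 21, the clear gap is 305 − 0 − 21 = 284 mm.


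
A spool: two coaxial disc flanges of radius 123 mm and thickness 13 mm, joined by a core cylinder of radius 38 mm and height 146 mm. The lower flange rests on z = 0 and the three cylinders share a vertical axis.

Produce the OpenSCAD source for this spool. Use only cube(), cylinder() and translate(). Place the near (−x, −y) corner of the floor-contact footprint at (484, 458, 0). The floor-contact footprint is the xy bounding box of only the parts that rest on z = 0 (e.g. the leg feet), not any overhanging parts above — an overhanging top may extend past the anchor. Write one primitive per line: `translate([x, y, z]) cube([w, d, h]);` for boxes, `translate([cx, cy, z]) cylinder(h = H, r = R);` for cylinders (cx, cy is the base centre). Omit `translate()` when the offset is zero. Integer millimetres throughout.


translate([607, 581, 0]) cylinder(h = 13, r = 123);
translate([607, 581, 13]) cylinder(h = 146, r = 38);
translate([607, 581, 159]) cylinder(h = 13, r = 123);


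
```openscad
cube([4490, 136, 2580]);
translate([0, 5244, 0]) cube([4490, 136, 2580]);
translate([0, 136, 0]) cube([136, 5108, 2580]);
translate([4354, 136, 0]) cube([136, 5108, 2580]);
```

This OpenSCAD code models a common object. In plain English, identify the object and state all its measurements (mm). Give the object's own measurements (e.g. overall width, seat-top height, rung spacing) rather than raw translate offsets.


The wall frame of a small rectangular building: four walls, each 2580 mm tall and 136 mm thick, enclosing a footprint 4490 mm (x) by 5380 mm (y) outside-to-outside, with no floor or roof. The front and back walls (the −y and +y sides) span the full width; the two side walls fit between them.


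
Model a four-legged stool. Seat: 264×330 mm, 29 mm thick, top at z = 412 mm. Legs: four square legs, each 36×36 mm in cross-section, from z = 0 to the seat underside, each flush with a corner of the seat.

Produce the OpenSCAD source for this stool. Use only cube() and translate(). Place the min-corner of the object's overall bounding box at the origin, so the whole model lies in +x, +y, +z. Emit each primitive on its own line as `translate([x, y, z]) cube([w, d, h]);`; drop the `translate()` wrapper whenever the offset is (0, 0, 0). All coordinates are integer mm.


// leg_h = 412 - 29 = 383
translate([0, 0, 383]) cube([264, 330, 29]);
cube([36, 36, 383]);
translate([228, 0, 0]) cube([36, 36, 383]);
translate([0, 294, 0]) cube([36, 36, 383]);
translate([228, 294, 0]) cube([36, 36, 383]);


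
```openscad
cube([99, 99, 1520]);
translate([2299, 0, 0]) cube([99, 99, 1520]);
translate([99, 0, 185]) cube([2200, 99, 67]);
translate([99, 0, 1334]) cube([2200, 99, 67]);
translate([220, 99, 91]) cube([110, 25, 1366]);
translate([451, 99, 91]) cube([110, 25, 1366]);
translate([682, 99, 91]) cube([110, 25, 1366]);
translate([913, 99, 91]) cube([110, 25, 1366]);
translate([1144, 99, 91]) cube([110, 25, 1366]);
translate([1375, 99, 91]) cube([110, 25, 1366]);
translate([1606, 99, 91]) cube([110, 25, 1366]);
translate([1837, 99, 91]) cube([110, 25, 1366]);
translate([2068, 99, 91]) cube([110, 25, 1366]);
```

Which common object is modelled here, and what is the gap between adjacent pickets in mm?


A fence section. The picket gap is 121 mm.

Two posts, two rails, 9 pickets — a fence section. Span 2200 mm holds 9 pickets of 110 mm with 10 equal gaps: ⌊(2200 − 9·110) / 10⌋ = 121 mm.


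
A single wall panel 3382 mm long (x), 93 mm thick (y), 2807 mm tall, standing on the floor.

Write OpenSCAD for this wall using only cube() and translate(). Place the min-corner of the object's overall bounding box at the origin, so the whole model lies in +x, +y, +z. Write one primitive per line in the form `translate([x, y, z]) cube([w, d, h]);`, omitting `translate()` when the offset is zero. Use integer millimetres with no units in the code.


cube([3382, 93, 2807]);


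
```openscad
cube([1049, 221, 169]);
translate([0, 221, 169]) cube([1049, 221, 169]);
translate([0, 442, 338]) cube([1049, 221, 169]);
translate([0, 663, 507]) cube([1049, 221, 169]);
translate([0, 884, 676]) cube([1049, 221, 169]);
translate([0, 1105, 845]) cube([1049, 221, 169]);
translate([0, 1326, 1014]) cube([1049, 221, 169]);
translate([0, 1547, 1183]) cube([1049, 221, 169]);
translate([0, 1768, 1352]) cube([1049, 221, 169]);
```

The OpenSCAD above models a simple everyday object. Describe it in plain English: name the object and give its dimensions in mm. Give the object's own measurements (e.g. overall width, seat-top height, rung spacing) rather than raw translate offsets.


A straight staircase of 9 solid steps. Each step is 1049 mm wide (x), 221 mm deep (y, the going) and 169 mm tall (the rise). The first step rests on the floor; each subsequent step sits one going further in +y and one rise higher in +z, directly behind and above the previous step with no overlap.


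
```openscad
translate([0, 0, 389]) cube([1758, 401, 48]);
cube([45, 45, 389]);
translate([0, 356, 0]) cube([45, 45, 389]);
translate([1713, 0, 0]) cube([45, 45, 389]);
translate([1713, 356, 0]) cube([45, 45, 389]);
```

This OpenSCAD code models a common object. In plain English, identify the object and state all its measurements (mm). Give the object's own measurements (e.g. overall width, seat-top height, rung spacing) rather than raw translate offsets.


A bench: a 1758×401 mm seat slab, 48 mm thick, top at z = 437 mm, on four 45×45 mm square legs flush with the seat corners and standing on z = 0.


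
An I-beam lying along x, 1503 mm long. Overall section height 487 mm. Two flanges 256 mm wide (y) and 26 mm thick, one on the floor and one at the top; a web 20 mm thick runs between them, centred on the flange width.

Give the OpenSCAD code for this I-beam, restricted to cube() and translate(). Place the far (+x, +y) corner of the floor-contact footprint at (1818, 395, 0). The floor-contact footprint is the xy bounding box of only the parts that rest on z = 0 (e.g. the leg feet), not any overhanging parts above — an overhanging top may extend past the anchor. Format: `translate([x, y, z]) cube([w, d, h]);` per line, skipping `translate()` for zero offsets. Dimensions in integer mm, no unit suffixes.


translate([315, 139, 0]) cube([1503, 256, 26]);
translate([315, 257, 26]) cube([1503, 20, 435]);
translate([315, 139, 461]) cube([1503, 256, 26]);


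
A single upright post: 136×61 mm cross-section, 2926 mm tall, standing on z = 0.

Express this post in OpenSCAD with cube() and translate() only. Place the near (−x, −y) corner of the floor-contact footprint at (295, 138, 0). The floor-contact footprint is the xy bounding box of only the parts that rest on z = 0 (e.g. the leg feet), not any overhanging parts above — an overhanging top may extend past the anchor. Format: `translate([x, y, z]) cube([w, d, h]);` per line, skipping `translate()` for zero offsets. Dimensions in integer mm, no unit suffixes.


translate([295, 138, 0]) cube([136, 61, 2926]);


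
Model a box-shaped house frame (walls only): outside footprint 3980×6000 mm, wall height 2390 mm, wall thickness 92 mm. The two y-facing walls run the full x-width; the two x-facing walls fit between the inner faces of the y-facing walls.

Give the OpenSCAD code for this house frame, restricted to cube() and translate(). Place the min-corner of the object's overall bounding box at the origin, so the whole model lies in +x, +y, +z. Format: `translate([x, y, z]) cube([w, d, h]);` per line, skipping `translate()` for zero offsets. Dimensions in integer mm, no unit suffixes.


cube([3980, 92, 2390]);
translate([0, 5908, 0]) cube([3980, 92, 2390]);
translate([0, 92, 0]) cube([92, 5816, 2390]);
translate([3888, 92, 0]) cube([92, 5816, 2390]);


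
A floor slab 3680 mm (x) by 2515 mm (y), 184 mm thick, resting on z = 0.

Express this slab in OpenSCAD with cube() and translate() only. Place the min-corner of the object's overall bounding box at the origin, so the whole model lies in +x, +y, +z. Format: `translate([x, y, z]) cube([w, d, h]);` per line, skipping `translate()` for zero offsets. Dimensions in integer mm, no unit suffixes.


cube([3680, 2515, 184]);


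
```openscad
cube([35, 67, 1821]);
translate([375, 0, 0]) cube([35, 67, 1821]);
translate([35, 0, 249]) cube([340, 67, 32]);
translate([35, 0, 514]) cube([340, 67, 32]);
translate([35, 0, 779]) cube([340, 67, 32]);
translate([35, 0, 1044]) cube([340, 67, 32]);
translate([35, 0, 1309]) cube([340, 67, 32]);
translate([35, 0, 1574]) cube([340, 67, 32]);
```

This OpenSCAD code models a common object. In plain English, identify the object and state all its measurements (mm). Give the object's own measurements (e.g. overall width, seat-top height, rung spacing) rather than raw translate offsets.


A straight ladder. Two 35×67 mm vertical rails, 1821 mm tall, stand 410 mm apart (outside-to-outside) with their front faces coplanar on the −y side. 6 rungs, each 67 mm deep and 32 mm tall, span between the inner faces of the rails, front faces flush with the rails. The lowest rung's underside is at z = 249 mm and rungs are spaced 265 mm apart (underside to underside).


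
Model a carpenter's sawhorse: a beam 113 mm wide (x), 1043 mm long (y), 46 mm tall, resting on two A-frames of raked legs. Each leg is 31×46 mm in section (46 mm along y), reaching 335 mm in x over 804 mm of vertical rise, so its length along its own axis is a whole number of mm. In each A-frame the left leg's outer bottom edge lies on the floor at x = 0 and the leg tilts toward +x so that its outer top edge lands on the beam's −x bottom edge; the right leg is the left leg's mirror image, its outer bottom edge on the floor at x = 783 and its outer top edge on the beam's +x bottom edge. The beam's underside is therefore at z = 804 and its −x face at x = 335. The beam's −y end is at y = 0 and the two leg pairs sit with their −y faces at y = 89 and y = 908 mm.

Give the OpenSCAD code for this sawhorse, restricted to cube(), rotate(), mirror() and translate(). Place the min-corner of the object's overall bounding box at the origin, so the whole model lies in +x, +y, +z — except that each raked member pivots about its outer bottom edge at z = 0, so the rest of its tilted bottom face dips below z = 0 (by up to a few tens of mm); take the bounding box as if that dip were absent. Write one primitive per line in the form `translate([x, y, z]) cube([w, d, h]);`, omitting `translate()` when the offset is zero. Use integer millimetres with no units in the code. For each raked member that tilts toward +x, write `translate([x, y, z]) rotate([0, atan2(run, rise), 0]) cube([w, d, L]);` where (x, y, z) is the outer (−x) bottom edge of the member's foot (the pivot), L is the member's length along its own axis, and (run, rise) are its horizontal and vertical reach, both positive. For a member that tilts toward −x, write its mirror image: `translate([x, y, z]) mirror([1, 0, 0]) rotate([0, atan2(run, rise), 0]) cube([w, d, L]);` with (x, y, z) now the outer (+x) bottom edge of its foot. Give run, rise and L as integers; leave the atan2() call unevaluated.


translate([335, 0, 804]) cube([113, 1043, 46]);
translate([0, 89, 0]) rotate([0, atan2(335, 804), 0]) cube([31, 46, 871]);
translate([783, 89, 0]) mirror([1, 0, 0]) rotate([0, atan2(335, 804), 0]) cube([31, 46, 871]);
translate([0, 908, 0]) rotate([0, atan2(335, 804), 0]) cube([31, 46, 871]);
translate([783, 908, 0]) mirror([1, 0, 0]) rotate([0, atan2(335, 804), 0]) cube([31, 46, 871]);


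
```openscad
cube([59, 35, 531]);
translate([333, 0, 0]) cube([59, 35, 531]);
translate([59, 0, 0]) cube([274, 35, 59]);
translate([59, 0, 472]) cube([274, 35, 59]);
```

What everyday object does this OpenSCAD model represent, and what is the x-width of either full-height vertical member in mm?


A picture frame. The border width is 59 mm.

Four thin pieces enclosing a rectangular opening — a picture frame. The two full-height stiles are 531 mm tall; the top rail sits at z = 472 and is 59 mm tall, so the border above the opening is 531 − 472 = 59 mm, matching the stile x-width.


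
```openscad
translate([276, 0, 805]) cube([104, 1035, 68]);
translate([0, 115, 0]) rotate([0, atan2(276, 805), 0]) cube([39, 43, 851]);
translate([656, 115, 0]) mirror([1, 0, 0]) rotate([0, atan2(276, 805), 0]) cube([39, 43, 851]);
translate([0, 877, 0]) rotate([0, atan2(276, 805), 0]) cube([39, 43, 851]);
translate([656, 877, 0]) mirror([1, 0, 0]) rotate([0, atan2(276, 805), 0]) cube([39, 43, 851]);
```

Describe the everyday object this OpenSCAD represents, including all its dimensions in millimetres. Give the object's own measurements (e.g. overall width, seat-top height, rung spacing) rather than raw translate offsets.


A sawhorse. A 104×1035×68 mm beam (x, y, z) sits on two A-frame leg pairs. Each pair is two raked legs of 39×43 mm section (43 mm along y) splaying symmetrically in x. Each leg rises 805 mm vertically over 276 mm of horizontal reach and is 851 mm long along its own axis. Every leg's outer bottom edge rests on the floor and its outer top edge meets a bottom edge of the beam — the left legs (tilting toward +x) meet the beam's −x bottom edge, the right legs (their mirror images, tilting toward −x) meet its +x bottom edge — so the leg tops tuck under the beam, the beam's underside is 805 mm above the floor, and the feet are 656 mm apart outside-to-outside with the beam centred between them. The two leg pairs are set in 115 mm from either end of the beam.


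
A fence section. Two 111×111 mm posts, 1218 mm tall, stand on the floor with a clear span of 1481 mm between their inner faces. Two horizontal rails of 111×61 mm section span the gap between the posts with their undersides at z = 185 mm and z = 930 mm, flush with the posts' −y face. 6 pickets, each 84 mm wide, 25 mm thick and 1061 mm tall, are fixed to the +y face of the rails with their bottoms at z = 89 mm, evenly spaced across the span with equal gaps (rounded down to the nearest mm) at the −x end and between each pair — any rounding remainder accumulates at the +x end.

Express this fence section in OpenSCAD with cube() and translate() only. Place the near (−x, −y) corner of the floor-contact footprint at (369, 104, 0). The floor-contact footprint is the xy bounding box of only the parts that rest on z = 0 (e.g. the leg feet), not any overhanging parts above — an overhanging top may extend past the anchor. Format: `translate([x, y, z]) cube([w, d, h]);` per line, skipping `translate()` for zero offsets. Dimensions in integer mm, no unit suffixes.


translate([369, 104, 0]) cube([111, 111, 1218]);
translate([1961, 104, 0]) cube([111, 111, 1218]);
translate([480, 104, 185]) cube([1481, 111, 61]);
translate([480, 104, 930]) cube([1481, 111, 61]);
translate([619, 215, 89]) cube([84, 25, 1061]);
translate([842, 215, 89]) cube([84, 25, 1061]);
translate([1065, 215, 89]) cube([84, 25, 1061]);
translate([1288, 215, 89]) cube([84, 25, 1061]);
translate([1511, 215, 89]) cube([84, 25, 1061]);
translate([1734, 215, 89]) cube([84, 25, 1061]);


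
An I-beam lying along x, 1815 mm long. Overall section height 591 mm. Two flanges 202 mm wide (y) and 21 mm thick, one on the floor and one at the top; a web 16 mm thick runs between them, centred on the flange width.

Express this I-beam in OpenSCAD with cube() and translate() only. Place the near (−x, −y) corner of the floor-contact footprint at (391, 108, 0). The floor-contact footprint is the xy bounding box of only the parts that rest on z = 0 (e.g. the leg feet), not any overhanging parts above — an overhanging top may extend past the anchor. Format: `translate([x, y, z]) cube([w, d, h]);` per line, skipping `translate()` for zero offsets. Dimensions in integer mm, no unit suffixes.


translate([391, 108, 0]) cube([1815, 202, 21]);
translate([391, 201, 21]) cube([1815, 16, 549]);
translate([391, 108, 570]) cube([1815, 202, 21]);


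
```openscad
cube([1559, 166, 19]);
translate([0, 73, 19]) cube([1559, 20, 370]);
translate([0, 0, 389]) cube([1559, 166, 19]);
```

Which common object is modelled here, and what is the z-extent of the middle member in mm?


An I-beam. The web height is 370 mm.

Two wide flanges with a thin centred web — an I-beam. Overall 408 mm minus two 19 mm flanges gives a web of 408 − 2·19 = 370 mm.


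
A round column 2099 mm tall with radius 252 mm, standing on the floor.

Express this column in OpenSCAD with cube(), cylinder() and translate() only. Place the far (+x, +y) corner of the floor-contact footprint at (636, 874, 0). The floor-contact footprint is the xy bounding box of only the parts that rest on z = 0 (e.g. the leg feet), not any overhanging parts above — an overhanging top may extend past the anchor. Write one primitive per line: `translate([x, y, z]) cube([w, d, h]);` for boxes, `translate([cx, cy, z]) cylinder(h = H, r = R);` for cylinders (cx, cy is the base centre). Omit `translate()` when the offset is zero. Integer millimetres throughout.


translate([384, 622, 0]) cylinder(h = 2099, r = 252);


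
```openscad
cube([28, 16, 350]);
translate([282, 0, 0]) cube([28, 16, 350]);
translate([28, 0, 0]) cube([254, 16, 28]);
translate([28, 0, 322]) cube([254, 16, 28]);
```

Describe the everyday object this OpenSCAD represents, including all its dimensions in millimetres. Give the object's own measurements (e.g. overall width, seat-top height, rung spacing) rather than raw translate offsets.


A rectangular picture frame lying in the x–z plane (depth along y). The opening is 254 mm wide (x) by 294 mm tall (z), surrounded by a border 28 mm wide on all four sides. The frame is 16 mm deep and is made of two full-height vertical stiles with two horizontal rails fitted between them.


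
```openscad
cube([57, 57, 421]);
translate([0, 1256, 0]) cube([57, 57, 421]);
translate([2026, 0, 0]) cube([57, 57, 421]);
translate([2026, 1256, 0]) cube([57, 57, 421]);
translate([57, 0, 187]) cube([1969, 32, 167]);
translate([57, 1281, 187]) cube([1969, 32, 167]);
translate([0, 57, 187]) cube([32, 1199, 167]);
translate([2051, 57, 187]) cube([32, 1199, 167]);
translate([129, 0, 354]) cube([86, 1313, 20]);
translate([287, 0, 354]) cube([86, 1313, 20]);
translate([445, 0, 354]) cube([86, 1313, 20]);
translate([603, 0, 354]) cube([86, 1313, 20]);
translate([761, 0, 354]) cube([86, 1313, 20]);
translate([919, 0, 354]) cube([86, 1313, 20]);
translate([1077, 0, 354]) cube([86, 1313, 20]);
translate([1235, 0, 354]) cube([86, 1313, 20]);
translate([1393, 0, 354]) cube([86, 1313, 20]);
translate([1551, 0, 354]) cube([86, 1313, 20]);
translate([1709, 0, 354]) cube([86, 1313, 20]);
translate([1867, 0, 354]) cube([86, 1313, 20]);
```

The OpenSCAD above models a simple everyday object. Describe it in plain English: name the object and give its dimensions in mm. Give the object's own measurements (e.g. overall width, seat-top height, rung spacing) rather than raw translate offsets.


A bed frame 2083 mm long (x) by 1313 mm wide (y). Four 57×57 mm corner posts, 421 mm tall, at the corners of the footprint. Four rails of 32 mm thickness and 167 mm height run between adjacent posts with their undersides at z = 187 mm, their outer faces flush with the outside of the frame (the two x-running rails run between the posts' inner faces; the two y-running rails run between the posts' inner faces). 12 slats, each 86 mm wide (x) and 20 mm thick, lie across the top of the two x-running rails, running the full 1313 mm width of the frame in y; along x they sit between the end posts with a 72 mm gap after the −x posts and between neighbouring slats, leaving 73 mm before the +x posts.


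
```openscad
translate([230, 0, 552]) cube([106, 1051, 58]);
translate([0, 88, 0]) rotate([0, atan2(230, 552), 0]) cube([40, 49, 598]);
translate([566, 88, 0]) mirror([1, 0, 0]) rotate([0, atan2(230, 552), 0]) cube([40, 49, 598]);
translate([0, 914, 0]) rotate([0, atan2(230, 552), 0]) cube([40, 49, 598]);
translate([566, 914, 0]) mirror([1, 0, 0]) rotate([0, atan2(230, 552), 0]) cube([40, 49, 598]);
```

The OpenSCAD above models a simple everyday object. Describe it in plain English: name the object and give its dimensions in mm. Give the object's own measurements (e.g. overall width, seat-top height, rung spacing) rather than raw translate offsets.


A sawhorse. A 106×1051×58 mm beam (x, y, z) sits on two A-frame leg pairs. Each pair is two raked legs of 40×49 mm section (49 mm along y) splaying symmetrically in x. Each leg rises 552 mm vertically over 230 mm of horizontal reach and is 598 mm long along its own axis. Every leg's outer bottom edge rests on the floor and its outer top edge meets a bottom edge of the beam — the left legs (tilting toward +x) meet the beam's −x bottom edge, the right legs (their mirror images, tilting toward −x) meet its +x bottom edge — so the leg tops tuck under the beam, the beam's underside is 552 mm above the floor, and the feet are 566 mm apart outside-to-outside with the beam centred between them. The two leg pairs are set in 88 mm from either end of the beam.


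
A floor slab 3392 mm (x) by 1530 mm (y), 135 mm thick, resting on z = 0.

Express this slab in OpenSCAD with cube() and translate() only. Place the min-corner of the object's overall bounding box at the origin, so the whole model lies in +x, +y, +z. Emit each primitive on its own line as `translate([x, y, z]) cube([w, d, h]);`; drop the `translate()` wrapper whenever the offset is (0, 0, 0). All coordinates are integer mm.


cube([3392, 1530, 135]);


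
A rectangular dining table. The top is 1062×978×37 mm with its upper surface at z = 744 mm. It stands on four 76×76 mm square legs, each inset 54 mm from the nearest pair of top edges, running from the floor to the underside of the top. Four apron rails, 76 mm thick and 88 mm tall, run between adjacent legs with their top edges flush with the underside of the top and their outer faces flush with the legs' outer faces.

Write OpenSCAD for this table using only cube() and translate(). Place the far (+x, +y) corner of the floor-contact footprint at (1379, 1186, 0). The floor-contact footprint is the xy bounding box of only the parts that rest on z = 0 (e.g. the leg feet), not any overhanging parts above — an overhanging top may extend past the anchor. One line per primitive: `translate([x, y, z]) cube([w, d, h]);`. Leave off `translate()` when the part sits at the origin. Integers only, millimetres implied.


translate([371, 262, 707]) cube([1062, 978, 37]);
translate([425, 316, 0]) cube([76, 76, 707]);
translate([1303, 316, 0]) cube([76, 76, 707]);
translate([425, 1110, 0]) cube([76, 76, 707]);
translate([1303, 1110, 0]) cube([76, 76, 707]);
translate([501, 316, 619]) cube([802, 76, 88]);
translate([501, 1110, 619]) cube([802, 76, 88]);
translate([425, 392, 619]) cube([76, 718, 88]);
translate([1303, 392, 619]) cube([76, 718, 88]);


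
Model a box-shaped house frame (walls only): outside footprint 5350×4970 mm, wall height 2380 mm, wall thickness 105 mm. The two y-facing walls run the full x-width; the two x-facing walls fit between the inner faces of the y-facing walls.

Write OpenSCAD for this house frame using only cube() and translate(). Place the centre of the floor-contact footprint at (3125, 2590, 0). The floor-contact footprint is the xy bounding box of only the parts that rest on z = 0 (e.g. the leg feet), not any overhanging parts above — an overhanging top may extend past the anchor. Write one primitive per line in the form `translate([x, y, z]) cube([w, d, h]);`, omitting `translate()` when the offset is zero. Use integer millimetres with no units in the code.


translate([450, 105, 0]) cube([5350, 105, 2380]);
translate([450, 4970, 0]) cube([5350, 105, 2380]);
translate([450, 210, 0]) cube([105, 4760, 2380]);
translate([5695, 210, 0]) cube([105, 4760, 2380]);


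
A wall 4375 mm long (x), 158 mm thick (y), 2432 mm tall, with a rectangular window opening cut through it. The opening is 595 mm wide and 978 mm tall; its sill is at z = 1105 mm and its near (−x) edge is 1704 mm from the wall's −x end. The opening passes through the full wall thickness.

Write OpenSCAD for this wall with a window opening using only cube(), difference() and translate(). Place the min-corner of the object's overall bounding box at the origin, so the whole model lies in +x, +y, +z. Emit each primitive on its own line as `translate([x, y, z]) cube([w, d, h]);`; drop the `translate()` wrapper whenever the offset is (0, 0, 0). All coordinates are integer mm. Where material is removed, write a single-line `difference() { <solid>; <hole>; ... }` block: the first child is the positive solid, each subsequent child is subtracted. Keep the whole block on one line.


difference() { cube([4375, 158, 2432]); translate([1704, 0, 1105]) cube([595, 158, 978]); }


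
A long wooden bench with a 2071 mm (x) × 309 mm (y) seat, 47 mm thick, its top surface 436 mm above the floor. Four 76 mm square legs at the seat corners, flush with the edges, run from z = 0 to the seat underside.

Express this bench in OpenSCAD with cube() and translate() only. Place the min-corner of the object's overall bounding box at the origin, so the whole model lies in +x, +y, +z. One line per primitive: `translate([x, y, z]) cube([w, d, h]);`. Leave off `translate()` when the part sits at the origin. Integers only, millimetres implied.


translate([0, 0, 389]) cube([2071, 309, 47]);
cube([76, 76, 389]);
translate([0, 233, 0]) cube([76, 76, 389]);
translate([1995, 0, 0]) cube([76, 76, 389]);
translate([1995, 233, 0]) cube([76, 76, 389]);


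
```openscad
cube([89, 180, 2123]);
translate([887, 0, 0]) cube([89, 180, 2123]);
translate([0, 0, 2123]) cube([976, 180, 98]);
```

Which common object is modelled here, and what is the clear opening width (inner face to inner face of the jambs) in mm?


A door frame. The clear opening width is 798 mm.

Two 2123 mm tall posts with a header on top — a door frame. The left jamb is 89 mm wide at x = 0; the right jamb starts at x = 887. The clear opening is 887 − 89 = 798 mm.


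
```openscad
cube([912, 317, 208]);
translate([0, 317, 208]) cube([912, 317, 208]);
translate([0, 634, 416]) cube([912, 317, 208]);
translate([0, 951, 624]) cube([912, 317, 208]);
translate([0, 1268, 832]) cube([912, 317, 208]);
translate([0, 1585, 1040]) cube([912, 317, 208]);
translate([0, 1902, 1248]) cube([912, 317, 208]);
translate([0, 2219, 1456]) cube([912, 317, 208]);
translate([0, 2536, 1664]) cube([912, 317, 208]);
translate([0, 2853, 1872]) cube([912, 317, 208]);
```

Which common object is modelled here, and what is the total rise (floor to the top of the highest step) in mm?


A staircase. The total rise is 2080 mm.

10 identical blocks, each offset up and back from the previous — a staircase. Each step is 208 mm tall and there are 10 of them, so the total rise is 10 × 208 = 2080 mm.


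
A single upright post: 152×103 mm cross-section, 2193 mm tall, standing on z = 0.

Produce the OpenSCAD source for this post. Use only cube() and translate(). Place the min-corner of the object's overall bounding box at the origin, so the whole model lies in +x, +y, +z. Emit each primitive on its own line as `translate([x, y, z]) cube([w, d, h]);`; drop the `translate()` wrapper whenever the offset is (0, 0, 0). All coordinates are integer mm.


cube([152, 103, 2193]);


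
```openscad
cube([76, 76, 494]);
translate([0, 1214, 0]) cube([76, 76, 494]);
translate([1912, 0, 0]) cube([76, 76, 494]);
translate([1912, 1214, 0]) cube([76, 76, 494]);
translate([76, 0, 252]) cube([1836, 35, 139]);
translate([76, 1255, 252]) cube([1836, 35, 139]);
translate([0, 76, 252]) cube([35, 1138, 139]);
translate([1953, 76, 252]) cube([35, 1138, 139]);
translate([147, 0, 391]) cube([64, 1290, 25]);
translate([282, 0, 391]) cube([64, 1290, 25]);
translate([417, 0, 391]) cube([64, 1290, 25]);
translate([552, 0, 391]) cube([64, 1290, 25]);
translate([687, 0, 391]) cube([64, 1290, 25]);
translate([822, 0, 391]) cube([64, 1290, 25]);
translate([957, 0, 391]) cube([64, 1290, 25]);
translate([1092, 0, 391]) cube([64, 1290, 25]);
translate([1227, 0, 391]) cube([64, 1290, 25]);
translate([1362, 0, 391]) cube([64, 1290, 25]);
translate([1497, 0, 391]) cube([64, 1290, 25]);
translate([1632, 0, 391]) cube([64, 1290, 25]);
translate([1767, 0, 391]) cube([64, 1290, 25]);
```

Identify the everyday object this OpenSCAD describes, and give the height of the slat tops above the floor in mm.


A bed frame. The slat-top height is 416 mm.

Four posts, four rails, and a row of slats — a bed frame. Slats sit on the rails at z = 252 + 139 = 391; with slat thickness 25, the top is 416 mm.


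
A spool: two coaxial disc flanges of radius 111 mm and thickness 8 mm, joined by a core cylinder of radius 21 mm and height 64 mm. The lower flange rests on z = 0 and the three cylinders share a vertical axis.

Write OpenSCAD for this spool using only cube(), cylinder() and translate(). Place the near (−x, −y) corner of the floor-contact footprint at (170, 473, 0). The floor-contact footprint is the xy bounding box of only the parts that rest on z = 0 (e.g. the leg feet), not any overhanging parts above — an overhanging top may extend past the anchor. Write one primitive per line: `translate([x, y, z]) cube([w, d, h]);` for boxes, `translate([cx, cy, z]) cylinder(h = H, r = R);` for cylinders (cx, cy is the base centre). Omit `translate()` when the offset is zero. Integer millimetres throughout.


translate([281, 584, 0]) cylinder(h = 8, r = 111);
translate([281, 584, 8]) cylinder(h = 64, r = 21);
translate([281, 584, 72]) cylinder(h = 8, r = 111);


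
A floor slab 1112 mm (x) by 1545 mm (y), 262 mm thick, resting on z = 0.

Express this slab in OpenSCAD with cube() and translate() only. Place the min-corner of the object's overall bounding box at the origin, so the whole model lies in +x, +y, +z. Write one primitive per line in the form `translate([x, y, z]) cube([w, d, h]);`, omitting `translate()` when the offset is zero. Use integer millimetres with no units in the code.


cube([1112, 1545, 262]);


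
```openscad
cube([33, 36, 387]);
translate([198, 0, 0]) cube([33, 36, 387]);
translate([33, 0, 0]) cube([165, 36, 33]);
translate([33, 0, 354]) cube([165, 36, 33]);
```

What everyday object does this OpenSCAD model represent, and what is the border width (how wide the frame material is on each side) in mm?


A picture frame. The border width is 33 mm.

Four thin pieces enclosing a rectangular opening — a picture frame. The two full-height stiles are 387 mm tall; the top rail sits at z = 354 and is 33 mm tall, so the border above the opening is 387 − 354 = 33 mm, matching the stile x-width.


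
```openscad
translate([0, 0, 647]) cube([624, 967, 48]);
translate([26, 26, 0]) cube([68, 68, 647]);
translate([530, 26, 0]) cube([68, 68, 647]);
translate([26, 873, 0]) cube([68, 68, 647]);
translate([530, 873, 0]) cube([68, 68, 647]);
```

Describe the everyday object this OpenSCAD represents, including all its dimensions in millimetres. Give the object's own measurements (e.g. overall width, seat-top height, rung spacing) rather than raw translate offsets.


A rectangular dining table. The top is 624×967×48 mm with its upper surface at z = 695 mm. It stands on four 68×68 mm square legs, each inset 26 mm from the nearest pair of top edges, running from the floor to the underside of the top.


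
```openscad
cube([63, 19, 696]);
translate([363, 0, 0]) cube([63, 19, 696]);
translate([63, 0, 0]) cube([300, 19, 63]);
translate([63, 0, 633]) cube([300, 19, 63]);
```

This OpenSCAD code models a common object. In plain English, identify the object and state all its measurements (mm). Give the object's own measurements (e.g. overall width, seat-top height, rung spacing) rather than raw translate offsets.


A rectangular picture frame lying in the x–z plane (depth along y). The opening is 300 mm wide (x) by 570 mm tall (z), surrounded by a border 63 mm wide on all four sides. The frame is 19 mm deep and is made of two full-height vertical stiles with two horizontal rails fitted between them.


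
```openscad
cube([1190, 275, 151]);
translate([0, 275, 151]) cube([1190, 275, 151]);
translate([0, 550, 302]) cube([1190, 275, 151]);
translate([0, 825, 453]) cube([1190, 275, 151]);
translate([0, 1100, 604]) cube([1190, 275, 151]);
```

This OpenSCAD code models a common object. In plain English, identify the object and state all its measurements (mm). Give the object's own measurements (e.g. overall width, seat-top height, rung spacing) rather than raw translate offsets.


A straight staircase of 5 solid steps. Each step is 1190 mm wide (x), 275 mm deep (y, the going) and 151 mm tall (the rise). The first step rests on the floor; each subsequent step sits one going further in +y and one rise higher in +z, directly behind and above the previous step with no overlap.


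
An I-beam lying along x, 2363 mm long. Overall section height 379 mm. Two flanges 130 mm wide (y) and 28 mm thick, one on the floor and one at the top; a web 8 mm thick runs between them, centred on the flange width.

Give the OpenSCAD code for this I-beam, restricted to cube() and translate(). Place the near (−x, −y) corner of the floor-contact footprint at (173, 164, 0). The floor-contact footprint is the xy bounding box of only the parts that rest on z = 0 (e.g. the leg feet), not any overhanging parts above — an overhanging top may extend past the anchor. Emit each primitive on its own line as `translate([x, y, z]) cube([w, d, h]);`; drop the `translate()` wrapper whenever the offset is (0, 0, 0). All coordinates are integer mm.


translate([173, 164, 0]) cube([2363, 130, 28]);
translate([173, 225, 28]) cube([2363, 8, 323]);
translate([173, 164, 351]) cube([2363, 130, 28]);


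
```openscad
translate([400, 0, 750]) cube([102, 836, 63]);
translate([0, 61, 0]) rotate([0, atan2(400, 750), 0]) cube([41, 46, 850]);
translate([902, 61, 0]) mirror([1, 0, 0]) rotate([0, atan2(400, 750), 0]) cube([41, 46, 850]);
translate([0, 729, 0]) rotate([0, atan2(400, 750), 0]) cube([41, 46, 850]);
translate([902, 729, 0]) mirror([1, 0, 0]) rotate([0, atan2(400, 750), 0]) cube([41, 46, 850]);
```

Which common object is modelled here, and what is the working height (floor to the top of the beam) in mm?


A sawhorse. The overall height is 813 mm.

A beam across two mirrored pairs of raked legs — a sawhorse. The beam's underside is at z = 750 (matching the legs' vertical rise in atan2(400, 750)) and the beam is 63 mm tall, so its top is at 750 + 63 = 813 mm. The raked legs top out at the beam's underside, so that is the highest point.


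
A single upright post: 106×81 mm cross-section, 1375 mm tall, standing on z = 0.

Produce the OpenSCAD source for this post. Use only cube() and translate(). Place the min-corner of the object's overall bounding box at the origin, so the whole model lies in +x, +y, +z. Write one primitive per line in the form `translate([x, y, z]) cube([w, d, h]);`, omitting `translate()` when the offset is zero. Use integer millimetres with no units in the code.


cube([106, 81, 1375]);


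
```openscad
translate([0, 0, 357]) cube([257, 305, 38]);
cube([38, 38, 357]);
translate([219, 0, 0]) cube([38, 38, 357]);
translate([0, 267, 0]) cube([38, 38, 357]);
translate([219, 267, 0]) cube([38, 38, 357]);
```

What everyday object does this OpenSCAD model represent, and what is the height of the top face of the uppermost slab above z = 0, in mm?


A stool. The seat height is 395 mm.

A 257×305×38 slab at z = 357 on four corner posts — a stool. The seat top is 357 + 38 = 395 mm.


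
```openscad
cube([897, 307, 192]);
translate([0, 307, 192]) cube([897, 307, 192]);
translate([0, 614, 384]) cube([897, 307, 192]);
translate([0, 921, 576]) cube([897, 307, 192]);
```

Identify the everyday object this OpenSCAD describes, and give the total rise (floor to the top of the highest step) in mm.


A staircase. The total rise is 768 mm.

4 identical blocks, each offset up and back from the previous — a staircase. Each step is 192 mm tall and there are 4 of them, so the total rise is 4 × 192 = 768 mm.


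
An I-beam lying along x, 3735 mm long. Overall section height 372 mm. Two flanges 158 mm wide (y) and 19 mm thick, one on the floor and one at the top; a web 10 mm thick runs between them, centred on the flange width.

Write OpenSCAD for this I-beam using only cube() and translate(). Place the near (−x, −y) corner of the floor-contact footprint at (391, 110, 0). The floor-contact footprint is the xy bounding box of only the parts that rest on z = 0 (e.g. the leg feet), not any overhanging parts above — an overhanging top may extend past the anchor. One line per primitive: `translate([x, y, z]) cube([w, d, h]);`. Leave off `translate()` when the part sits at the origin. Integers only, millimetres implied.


translate([391, 110, 0]) cube([3735, 158, 19]);
translate([391, 184, 19]) cube([3735, 10, 334]);
translate([391, 110, 353]) cube([3735, 158, 19]);


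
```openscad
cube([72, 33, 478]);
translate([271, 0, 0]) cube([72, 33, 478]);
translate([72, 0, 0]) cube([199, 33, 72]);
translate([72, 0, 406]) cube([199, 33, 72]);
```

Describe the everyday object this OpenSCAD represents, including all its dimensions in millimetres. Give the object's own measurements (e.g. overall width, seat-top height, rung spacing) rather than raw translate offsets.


A rectangular picture frame lying in the x–z plane (depth along y). The opening is 199 mm wide (x) by 334 mm tall (z), surrounded by a border 72 mm wide on all four sides. The frame is 33 mm deep and is made of two full-height vertical stiles with two horizontal rails fitted between them.


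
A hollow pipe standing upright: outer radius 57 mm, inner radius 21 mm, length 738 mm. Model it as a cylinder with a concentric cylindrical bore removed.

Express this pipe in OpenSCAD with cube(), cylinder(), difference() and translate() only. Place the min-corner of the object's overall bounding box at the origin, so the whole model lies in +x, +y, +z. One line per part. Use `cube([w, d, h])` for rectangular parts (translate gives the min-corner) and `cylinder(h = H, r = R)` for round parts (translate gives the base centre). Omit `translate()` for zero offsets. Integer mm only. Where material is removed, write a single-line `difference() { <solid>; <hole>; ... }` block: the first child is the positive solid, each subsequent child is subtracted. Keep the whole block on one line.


difference() { translate([57, 57, 0]) cylinder(h = 738, r = 57); translate([57, 57, 0]) cylinder(h = 738, r = 21); }


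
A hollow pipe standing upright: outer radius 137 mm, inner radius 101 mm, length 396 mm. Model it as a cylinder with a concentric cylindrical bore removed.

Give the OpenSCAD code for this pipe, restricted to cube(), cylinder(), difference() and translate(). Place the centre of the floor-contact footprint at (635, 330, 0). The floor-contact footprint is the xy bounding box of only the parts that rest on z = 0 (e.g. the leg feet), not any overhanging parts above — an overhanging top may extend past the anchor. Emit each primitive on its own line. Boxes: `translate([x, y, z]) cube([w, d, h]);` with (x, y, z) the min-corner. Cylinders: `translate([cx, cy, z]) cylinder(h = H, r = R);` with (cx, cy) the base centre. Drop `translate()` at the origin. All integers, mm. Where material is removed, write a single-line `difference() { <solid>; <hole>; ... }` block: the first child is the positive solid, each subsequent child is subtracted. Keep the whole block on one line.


difference() { translate([635, 330, 0]) cylinder(h = 396, r = 137); translate([635, 330, 0]) cylinder(h = 396, r = 101); }
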